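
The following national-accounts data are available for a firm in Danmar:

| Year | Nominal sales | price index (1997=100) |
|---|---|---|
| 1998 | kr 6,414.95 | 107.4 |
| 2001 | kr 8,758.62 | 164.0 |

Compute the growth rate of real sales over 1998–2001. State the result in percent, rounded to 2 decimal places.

-10.59%

Deflate each year: 1998 → 6414.95/1.074 = 5972.95; 2001 → 8758.62/1.640 = 5340.62.
So real sales changed by 5340.62/5972.95 − 1 = -0.1059, i.e. -10.59%.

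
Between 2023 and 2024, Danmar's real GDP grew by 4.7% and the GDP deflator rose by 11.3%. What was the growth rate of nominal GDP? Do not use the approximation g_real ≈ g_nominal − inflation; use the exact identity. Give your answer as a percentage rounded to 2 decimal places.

16.53%

(1 + g_nom) = (1 + g_real)(1 + π) = 1.0470 × 1.1130 = 1.16531.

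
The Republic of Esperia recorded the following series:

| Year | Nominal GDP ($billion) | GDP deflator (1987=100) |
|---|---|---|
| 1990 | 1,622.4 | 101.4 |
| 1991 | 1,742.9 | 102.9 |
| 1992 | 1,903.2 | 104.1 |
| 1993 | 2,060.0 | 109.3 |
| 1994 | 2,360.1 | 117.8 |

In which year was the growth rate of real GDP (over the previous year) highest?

1992

1991: real = 1742.9/1.029 = 1693.78; growth vs 1990 (1600.00) = 5.86%.
1992: real = 1903.2/1.041 = 1828.24; growth vs 1991 (1693.78) = 7.94%.
1993: real = 2060.0/1.093 = 1884.72; growth vs 1992 (1828.24) = 3.09%.
1994: real = 2360.1/1.178 = 2003.48; growth vs 1993 (1884.72) = 6.30%.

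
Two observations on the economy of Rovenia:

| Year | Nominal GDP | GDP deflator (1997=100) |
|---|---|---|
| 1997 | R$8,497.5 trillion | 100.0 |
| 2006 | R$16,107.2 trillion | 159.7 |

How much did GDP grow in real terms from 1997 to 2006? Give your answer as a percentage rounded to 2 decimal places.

18.69%

Deflate each year: 1997 → 8497.5/1.000 = 8497.50; 2006 → 16107.2/1.597 = 10085.91.
So real GDP changed by 10085.91/8497.50 − 1 = 0.1869, i.e. 18.69%.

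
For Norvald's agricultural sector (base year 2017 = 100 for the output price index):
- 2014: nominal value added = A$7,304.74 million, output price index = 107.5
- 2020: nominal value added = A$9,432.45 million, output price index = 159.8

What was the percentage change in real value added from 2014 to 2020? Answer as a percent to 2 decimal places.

-13.13%

Deflate each year: 2014 → 7304.74/1.075 = 6795.11; 2020 → 9432.45/1.598 = 5902.66.
So real value added changed by 5902.66/6795.11 − 1 = -0.1313, i.e. -13.13%.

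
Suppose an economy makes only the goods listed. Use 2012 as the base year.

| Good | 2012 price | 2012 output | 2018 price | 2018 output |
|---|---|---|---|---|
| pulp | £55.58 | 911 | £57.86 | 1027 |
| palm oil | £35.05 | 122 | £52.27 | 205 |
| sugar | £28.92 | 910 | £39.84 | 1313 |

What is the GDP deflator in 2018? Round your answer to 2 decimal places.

119.77

Nominal GDP 2018 = 57.86·1027 + 52.27·205 + 39.84·1313 = 122447.49.
Real GDP 2018 (at 2012 prices) = 55.58·1027 + 35.05·205 + 28.92·1313 = 102237.87.
Deflator = Nominal/Real × 100 = 122447.49/102237.87 × 100 = 119.767.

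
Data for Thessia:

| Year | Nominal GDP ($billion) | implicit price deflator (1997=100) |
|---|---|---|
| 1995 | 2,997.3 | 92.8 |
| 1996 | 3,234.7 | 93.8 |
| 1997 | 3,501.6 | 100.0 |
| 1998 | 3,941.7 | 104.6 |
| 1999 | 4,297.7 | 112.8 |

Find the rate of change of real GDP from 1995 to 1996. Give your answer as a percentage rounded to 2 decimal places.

Real GDP 1995 = 2997.3/0.928 = 3229.85.
Real GDP 1996 = 3234.7/0.938 = 3448.51.
Change = 3448.51/3229.85 − 1 = 0.0677.

6.77%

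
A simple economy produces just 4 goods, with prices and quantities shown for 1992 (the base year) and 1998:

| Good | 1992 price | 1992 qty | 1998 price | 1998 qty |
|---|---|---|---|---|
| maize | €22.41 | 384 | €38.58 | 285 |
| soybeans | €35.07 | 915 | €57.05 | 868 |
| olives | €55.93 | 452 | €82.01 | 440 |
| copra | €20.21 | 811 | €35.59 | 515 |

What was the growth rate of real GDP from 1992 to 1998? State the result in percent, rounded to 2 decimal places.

-12.77%

Real GDP 1992 = Nominal GDP 1992 = 22.41·384 + 35.07·915 + 55.93·452 + 20.21·811 = 82365.16.
Real GDP 1998 (at 1992 prices) = 22.41·285 + 35.07·868 + 55.93·440 + 20.21·515 = 71844.96.
Real growth = 71844.96/82365.16 − 1 = -0.1277.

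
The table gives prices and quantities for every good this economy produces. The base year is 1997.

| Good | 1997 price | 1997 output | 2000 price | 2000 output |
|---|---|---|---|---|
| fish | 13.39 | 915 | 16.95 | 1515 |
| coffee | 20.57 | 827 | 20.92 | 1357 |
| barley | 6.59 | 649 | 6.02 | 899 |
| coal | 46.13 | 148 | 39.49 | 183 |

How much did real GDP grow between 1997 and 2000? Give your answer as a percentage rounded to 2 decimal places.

54.99%

Real GDP 1997 = Nominal GDP 1997 = 13.39·915 + 20.57·827 + 6.59·649 + 46.13·148 = 40367.39.
Real GDP 2000 (at 1997 prices) = 13.39·1515 + 20.57·1357 + 6.59·899 + 46.13·183 = 62565.54.
Real growth = 62565.54/40367.39 − 1 = 0.5499.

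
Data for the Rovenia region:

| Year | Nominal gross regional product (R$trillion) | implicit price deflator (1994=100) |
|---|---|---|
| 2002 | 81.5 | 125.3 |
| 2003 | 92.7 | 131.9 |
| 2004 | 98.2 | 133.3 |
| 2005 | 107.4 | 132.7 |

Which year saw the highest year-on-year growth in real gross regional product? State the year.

2003: real = 92.7/1.319 = 70.28; growth vs 2002 (65.04) = 8.06%.
2004: real = 98.2/1.333 = 73.67; growth vs 2003 (70.28) = 4.82%.
2005: real = 107.4/1.327 = 80.93; growth vs 2004 (73.67) = 9.85%.

2005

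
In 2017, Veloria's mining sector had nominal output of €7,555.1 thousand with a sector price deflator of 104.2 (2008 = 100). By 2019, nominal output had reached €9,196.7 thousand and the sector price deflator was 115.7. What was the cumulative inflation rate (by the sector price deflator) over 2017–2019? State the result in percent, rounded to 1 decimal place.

11.0%

Price-level change = 115.7 / 104.2 − 1 = 0.1104.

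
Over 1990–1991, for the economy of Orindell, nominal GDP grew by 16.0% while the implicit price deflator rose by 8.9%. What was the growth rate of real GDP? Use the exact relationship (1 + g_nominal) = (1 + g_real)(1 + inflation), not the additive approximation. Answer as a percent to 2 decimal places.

6.52%

(1 + g_nom) = (1 + g_real)(1 + π), so g_real = 1.1600 / 1.0890 − 1 = 0.06520.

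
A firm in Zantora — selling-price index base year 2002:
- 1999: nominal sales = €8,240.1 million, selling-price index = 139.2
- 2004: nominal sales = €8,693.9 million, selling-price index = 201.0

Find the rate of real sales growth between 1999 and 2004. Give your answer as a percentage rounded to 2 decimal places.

-26.93%

Deflate each year: 1999 → 8240.1/1.392 = 5919.61; 2004 → 8693.9/2.010 = 4325.32.
So real sales changed by 4325.32/5919.61 − 1 = -0.2693, i.e. -26.93%.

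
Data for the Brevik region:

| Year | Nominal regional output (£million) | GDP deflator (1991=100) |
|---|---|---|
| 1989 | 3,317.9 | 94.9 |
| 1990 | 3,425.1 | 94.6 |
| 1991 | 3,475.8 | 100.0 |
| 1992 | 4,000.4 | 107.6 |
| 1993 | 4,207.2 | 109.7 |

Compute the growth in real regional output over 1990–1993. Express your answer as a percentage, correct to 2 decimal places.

5.93%

Real regional output 1990 = 3425.1/0.946 = 3620.61.
Real regional output 1993 = 4207.2/1.097 = 3835.19.
Change = 3835.19/3620.61 − 1 = 0.0593.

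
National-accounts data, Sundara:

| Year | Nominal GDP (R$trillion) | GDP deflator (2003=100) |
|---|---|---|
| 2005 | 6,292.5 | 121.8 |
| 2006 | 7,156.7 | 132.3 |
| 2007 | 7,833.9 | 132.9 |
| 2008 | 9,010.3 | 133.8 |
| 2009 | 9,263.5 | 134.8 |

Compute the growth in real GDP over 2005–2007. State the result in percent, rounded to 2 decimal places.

14.10%

Real GDP 2005 = 6292.5/1.218 = 5166.26.
Real GDP 2007 = 7833.9/1.329 = 5894.58.
Change = 5894.58/5166.26 − 1 = 0.1410.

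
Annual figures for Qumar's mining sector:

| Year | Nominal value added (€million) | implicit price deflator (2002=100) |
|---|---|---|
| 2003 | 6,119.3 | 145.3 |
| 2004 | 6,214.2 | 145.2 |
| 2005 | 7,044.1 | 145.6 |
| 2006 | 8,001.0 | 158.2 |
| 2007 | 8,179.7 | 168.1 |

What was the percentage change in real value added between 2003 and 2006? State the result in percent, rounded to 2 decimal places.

Real value added 2003 = 6119.3/1.453 = 4211.49.
Real value added 2006 = 8001.0/1.582 = 5057.52.
Change = 5057.52/4211.49 − 1 = 0.2009.

20.09%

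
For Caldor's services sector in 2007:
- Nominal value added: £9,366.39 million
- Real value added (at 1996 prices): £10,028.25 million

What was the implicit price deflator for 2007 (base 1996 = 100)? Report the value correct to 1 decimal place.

implicit price deflator = (Nominal / Real) × 100 = 9366.39 / 10028.25 × 100 = 93.40.

93.4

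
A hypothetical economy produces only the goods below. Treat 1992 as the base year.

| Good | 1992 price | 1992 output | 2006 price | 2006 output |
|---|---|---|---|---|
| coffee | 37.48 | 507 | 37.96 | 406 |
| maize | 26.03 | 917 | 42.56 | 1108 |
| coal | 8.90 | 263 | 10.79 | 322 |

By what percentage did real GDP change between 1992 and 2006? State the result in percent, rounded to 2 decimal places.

Real GDP 1992 = Nominal GDP 1992 = 37.48·507 + 26.03·917 + 8.90·263 = 45212.57.
Real GDP 2006 (at 1992 prices) = 37.48·406 + 26.03·1108 + 8.90·322 = 46923.92.
Real growth = 46923.92/45212.57 − 1 = 0.0379.

3.79%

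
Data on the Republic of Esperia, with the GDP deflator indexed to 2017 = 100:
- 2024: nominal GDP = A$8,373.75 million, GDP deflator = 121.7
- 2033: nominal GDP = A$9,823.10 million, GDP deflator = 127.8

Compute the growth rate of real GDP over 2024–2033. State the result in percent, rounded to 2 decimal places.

Deflate each year: 2024 → 8373.75/1.217 = 6880.65; 2033 → 9823.10/1.278 = 7686.31.
So real GDP changed by 7686.31/6880.65 − 1 = 0.1171, i.e. 11.71%.

11.71%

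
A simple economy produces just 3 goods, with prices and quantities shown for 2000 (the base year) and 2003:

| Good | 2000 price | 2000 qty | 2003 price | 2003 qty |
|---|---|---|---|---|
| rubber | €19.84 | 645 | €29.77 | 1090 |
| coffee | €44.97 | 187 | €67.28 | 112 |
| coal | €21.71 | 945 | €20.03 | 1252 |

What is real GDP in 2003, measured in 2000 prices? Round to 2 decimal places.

€53843.16

Real GDP 2003 = Σ (p_2000 × q_2003) = 19.84·1090 + 44.97·112 + 21.71·1252 = 53843.16.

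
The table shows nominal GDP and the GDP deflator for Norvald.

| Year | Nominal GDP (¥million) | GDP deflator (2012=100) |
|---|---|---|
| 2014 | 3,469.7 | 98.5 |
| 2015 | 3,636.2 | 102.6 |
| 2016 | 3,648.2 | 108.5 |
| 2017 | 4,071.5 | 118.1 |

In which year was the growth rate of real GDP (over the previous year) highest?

2015: real = 3636.2/1.026 = 3544.05; growth vs 2014 (3522.54) = 0.61%.
2016: real = 3648.2/1.085 = 3362.40; growth vs 2015 (3544.05) = -5.13%.
2017: real = 4071.5/1.181 = 3447.50; growth vs 2016 (3362.40) = 2.53%.

2017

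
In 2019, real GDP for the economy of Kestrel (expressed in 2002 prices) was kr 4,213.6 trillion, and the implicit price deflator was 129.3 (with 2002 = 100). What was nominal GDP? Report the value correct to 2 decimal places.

kr 5,448.18 trillion

Nominal GDP = Real × (implicit price deflator/100) = 4213.6 × 1.293 = 5448.18.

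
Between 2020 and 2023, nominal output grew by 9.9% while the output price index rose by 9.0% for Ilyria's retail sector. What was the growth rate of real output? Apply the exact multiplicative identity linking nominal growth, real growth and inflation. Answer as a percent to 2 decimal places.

(1 + g_nom) = (1 + g_real)(1 + π), so g_real = 1.0990 / 1.0900 − 1 = 0.00826.

0.83%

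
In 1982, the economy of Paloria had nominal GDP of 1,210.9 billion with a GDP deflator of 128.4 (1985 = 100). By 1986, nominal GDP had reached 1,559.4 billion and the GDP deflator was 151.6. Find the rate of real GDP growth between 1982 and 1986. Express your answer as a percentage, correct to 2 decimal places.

Real GDP 1982 = 1210.9 / 1.284 = 943.07.
Real GDP 1986 = 1559.4 / 1.516 = 1028.63.
Real growth = 1028.63 / 943.07 − 1 = 0.0907.

9.07%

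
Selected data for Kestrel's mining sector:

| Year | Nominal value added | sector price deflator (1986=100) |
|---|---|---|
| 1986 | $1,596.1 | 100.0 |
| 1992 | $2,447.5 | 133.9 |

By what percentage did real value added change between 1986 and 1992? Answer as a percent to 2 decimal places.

Deflate each year: 1986 → 1596.1/1.000 = 1596.10; 1992 → 2447.5/1.339 = 1827.86.
So real value added changed by 1827.86/1596.10 − 1 = 0.1452, i.e. 14.52%.

14.52%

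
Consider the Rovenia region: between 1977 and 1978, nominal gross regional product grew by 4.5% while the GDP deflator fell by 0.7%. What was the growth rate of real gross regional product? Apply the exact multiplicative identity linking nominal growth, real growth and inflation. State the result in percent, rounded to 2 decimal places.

5.24%

(1 + g_nom) = (1 + g_real)(1 + π), so g_real = 1.0450 / 0.9930 − 1 = 0.05237.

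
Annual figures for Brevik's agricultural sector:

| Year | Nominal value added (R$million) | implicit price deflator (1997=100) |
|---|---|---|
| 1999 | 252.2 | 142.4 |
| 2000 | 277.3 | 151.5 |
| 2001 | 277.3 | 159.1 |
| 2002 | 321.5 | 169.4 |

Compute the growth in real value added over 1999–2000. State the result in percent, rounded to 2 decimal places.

Real value added 1999 = 252.2/1.424 = 177.11.
Real value added 2000 = 277.3/1.515 = 183.04.
Change = 183.04/177.11 − 1 = 0.0335.

3.35%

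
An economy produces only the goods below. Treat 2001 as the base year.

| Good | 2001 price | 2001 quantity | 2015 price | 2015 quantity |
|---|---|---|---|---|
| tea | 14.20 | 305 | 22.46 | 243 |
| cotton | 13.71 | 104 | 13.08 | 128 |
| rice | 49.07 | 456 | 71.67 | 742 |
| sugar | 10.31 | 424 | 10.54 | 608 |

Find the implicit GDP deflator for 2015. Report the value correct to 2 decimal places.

139.34

Nominal GDP 2015 = 22.46·243 + 13.08·128 + 71.67·742 + 10.54·608 = 66719.48.
Real GDP 2015 (at 2001 prices) = 14.20·243 + 13.71·128 + 49.07·742 + 10.31·608 = 47883.90.
Deflator = Nominal/Real × 100 = 66719.48/47883.90 × 100 = 139.336.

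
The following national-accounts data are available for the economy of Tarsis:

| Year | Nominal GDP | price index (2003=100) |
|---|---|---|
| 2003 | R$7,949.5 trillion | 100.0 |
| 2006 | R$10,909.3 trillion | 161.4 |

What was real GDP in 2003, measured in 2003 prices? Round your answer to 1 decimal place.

Real GDP = Nominal / (price index/100) = 7949.5 / 1.000 = 7949.50.

R$7,949.5 trillion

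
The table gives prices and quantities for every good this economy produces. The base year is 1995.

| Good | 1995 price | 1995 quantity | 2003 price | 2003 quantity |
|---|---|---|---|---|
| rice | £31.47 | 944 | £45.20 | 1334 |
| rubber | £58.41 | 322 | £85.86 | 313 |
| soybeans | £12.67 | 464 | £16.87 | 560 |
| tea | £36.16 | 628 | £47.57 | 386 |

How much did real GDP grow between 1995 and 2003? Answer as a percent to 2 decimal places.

Real GDP 1995 = Nominal GDP 1995 = 31.47·944 + 58.41·322 + 12.67·464 + 36.16·628 = 77103.06.
Real GDP 2003 (at 1995 prices) = 31.47·1334 + 58.41·313 + 12.67·560 + 36.16·386 = 81316.27.
Real growth = 81316.27/77103.06 − 1 = 0.0546.

5.46%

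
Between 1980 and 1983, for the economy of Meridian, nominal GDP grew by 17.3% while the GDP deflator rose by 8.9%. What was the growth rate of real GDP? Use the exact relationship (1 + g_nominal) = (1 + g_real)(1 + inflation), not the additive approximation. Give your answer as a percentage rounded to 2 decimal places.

(1 + g_nom) = (1 + g_real)(1 + π), so g_real = 1.1730 / 1.0890 − 1 = 0.07713.

7.71%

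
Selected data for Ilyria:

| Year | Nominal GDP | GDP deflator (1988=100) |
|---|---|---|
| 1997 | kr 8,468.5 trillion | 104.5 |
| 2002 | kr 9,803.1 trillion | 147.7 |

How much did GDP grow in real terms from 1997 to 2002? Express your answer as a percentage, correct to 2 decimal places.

Real GDP 1997 = 8468.5 / 1.045 = 8103.83.
Real GDP 2002 = 9803.1 / 1.477 = 6637.17.
Real growth = 6637.17 / 8103.83 − 1 = -0.1810.

-18.10%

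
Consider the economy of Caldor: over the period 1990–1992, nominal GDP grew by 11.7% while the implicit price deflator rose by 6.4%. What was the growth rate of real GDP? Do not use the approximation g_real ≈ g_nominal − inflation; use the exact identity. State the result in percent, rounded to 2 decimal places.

4.98%

(1 + g_nom) = (1 + g_real)(1 + π), so g_real = 1.1170 / 1.0640 − 1 = 0.04981.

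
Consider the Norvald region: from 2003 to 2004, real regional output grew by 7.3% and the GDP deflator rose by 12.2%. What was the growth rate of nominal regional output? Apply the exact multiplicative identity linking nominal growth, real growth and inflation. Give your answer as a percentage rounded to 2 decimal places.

(1 + g_nom) = (1 + g_real)(1 + π) = 1.0730 × 1.1220 = 1.20391.

20.39%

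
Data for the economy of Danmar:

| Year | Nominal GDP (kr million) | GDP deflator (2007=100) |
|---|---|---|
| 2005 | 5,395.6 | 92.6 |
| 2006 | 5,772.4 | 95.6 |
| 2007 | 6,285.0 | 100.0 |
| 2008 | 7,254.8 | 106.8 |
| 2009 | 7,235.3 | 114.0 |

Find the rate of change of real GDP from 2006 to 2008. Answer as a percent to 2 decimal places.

12.50%

Real GDP 2006 = 5772.4/0.956 = 6038.08.
Real GDP 2008 = 7254.8/1.068 = 6792.88.
Change = 6792.88/6038.08 − 1 = 0.1250.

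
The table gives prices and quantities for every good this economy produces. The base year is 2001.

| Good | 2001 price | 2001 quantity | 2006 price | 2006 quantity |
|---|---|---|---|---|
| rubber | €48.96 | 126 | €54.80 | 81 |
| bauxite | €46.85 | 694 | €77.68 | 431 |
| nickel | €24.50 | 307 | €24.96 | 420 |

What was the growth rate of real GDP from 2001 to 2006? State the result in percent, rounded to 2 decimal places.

-25.44%

Real GDP 2001 = Nominal GDP 2001 = 48.96·126 + 46.85·694 + 24.50·307 = 46204.36.
Real GDP 2006 (at 2001 prices) = 48.96·81 + 46.85·431 + 24.50·420 = 34448.11.
Real growth = 34448.11/46204.36 − 1 = -0.2544.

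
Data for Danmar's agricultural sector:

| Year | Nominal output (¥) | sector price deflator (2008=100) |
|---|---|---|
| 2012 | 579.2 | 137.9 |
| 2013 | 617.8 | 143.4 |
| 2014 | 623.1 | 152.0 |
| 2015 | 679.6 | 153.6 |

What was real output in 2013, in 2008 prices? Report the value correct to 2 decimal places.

Real output 2013 = 617.8 / 1.434 = 430.82.

¥430.82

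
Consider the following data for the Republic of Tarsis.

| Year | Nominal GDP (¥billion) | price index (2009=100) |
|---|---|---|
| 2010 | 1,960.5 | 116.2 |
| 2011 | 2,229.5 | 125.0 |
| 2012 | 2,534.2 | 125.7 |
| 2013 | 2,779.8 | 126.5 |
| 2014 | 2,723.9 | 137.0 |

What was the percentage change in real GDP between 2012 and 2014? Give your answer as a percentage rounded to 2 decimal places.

-1.38%

Real GDP 2012 = 2534.2/1.257 = 2016.07.
Real GDP 2014 = 2723.9/1.370 = 1988.25.
Change = 1988.25/2016.07 − 1 = -0.0138.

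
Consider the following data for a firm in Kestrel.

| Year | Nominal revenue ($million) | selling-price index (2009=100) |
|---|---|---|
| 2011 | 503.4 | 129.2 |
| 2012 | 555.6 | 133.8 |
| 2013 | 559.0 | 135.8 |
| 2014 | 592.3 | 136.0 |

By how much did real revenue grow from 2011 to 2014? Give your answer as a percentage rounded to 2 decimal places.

Real revenue 2011 = 503.4/1.292 = 389.63.
Real revenue 2014 = 592.3/1.360 = 435.51.
Change = 435.51/389.63 − 1 = 0.1178.

11.78%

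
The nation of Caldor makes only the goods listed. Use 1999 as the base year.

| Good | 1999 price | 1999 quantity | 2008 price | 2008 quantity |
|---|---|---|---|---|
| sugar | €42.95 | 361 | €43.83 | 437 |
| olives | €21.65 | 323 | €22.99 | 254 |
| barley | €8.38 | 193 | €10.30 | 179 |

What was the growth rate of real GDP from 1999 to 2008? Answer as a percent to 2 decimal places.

Real GDP 1999 = Nominal GDP 1999 = 42.95·361 + 21.65·323 + 8.38·193 = 24115.24.
Real GDP 2008 (at 1999 prices) = 42.95·437 + 21.65·254 + 8.38·179 = 25768.27.
Real growth = 25768.27/24115.24 − 1 = 0.0685.

6.85%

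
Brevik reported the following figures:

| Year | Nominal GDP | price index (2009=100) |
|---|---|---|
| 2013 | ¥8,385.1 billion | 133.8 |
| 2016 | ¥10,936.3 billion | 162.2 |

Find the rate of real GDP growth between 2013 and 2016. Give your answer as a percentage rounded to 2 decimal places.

Real GDP 2013 = 8385.1 / 1.338 = 6266.89.
Real GDP 2016 = 10936.3 / 1.622 = 6742.48.
Real growth = 6742.48 / 6266.89 − 1 = 0.0759.

7.59%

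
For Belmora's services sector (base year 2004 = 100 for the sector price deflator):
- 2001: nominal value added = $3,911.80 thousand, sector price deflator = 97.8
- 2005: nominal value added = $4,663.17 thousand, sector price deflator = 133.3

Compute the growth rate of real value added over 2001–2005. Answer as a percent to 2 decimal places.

Deflate each year: 2001 → 3911.80/0.978 = 3999.80; 2005 → 4663.17/1.333 = 3498.25.
So real value added changed by 3498.25/3999.80 − 1 = -0.1254, i.e. -12.54%.

-12.54%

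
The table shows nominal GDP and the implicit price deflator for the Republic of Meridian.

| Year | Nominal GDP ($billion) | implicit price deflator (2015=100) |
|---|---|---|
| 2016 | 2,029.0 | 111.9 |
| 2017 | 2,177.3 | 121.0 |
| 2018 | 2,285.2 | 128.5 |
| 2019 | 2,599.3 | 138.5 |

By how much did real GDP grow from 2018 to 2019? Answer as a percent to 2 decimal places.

5.53%

Real GDP 2018 = 2285.2/1.285 = 1778.37.
Real GDP 2019 = 2599.3/1.385 = 1876.75.
Change = 1876.75/1778.37 − 1 = 0.0553.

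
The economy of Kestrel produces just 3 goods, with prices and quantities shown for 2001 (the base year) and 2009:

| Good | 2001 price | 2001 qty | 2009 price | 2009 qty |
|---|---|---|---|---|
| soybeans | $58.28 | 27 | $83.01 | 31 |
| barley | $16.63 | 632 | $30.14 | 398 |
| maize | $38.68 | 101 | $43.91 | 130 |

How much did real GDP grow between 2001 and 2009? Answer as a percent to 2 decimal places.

-15.86%

Real GDP 2001 = Nominal GDP 2001 = 58.28·27 + 16.63·632 + 38.68·101 = 15990.40.
Real GDP 2009 (at 2001 prices) = 58.28·31 + 16.63·398 + 38.68·130 = 13453.82.
Real growth = 13453.82/15990.40 − 1 = -0.1586.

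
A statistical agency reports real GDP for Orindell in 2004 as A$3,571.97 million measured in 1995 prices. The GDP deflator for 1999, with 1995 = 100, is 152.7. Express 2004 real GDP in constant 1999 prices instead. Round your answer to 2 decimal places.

A$5,454.40 million

Real GDP in 1999 prices = Real GDP in 1995 prices × (P_1999/P_1995) = 3571.97 × 1.527 = 5454.40.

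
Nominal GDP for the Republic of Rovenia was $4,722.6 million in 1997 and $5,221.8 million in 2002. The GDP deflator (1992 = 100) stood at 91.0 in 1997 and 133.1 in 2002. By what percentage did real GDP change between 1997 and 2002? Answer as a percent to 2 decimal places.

Real GDP 1997 = 4722.6 / 0.910 = 5189.67.
Real GDP 2002 = 5221.8 / 1.331 = 3923.22.
Real growth = 3923.22 / 5189.67 − 1 = -0.2440.

-24.40%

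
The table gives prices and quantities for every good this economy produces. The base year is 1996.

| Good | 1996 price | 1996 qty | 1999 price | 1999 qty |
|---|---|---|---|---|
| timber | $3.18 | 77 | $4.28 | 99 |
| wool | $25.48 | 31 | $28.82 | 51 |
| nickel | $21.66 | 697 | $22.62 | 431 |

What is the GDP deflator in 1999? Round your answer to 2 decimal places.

106.33

Nominal GDP 1999 = 4.28·99 + 28.82·51 + 22.62·431 = 11642.76.
Real GDP 1999 (at 1996 prices) = 3.18·99 + 25.48·51 + 21.66·431 = 10949.76.
Deflator = Nominal/Real × 100 = 11642.76/10949.76 × 100 = 106.329.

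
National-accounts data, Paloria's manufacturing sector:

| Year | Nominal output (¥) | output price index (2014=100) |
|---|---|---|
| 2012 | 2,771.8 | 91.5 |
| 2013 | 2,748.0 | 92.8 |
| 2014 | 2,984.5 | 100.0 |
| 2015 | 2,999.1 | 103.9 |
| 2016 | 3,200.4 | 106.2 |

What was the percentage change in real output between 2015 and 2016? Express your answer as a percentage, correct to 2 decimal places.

Real output 2015 = 2999.1/1.039 = 2886.53.
Real output 2016 = 3200.4/1.062 = 3013.56.
Change = 3013.56/2886.53 − 1 = 0.0440.

4.40%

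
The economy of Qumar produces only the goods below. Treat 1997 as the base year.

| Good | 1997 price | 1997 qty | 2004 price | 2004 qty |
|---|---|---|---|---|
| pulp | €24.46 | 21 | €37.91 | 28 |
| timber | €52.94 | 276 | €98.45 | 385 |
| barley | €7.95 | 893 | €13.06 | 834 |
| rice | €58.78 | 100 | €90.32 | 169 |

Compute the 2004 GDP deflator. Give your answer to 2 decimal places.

173.05

Nominal GDP 2004 = 37.91·28 + 98.45·385 + 13.06·834 + 90.32·169 = 65120.85.
Real GDP 2004 (at 1997 prices) = 24.46·28 + 52.94·385 + 7.95·834 + 58.78·169 = 37630.90.
Deflator = Nominal/Real × 100 = 65120.85/37630.90 × 100 = 173.052.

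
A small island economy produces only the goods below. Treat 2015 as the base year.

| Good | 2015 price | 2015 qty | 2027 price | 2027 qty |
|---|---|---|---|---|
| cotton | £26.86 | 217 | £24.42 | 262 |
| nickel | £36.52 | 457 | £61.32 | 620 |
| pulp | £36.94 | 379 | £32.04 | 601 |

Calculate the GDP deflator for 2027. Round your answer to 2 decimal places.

122.73

Nominal GDP 2027 = 24.42·262 + 61.32·620 + 32.04·601 = 63672.48.
Real GDP 2027 (at 2015 prices) = 26.86·262 + 36.52·620 + 36.94·601 = 51880.66.
Deflator = Nominal/Real × 100 = 63672.48/51880.66 × 100 = 122.729.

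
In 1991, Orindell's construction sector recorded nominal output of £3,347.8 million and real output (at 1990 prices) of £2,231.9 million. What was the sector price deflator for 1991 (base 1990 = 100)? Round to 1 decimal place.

sector price deflator = (Nominal / Real) × 100 = 3347.8 / 2231.9 × 100 = 150.00.

150.0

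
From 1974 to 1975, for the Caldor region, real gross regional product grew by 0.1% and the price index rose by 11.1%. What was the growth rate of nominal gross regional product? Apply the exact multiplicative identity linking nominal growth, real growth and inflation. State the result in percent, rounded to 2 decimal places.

(1 + g_nom) = (1 + g_real)(1 + π) = 1.0010 × 1.1110 = 1.11211.

11.21%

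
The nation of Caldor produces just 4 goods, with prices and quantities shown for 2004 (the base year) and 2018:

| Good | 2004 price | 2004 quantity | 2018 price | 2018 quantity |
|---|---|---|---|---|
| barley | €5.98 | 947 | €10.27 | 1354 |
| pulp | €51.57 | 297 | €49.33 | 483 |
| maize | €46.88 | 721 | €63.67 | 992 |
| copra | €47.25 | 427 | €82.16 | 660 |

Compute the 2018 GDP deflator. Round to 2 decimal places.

Nominal GDP 2018 = 10.27·1354 + 49.33·483 + 63.67·992 + 82.16·660 = 155118.21.
Real GDP 2018 (at 2004 prices) = 5.98·1354 + 51.57·483 + 46.88·992 + 47.25·660 = 110695.19.
Deflator = Nominal/Real × 100 = 155118.21/110695.19 × 100 = 140.131.

140.13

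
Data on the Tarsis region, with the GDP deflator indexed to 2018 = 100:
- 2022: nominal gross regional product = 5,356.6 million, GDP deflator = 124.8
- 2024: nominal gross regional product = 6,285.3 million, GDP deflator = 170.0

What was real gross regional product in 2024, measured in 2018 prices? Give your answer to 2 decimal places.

Real gross regional product = Nominal / (GDP deflator/100) = 6285.3 / 1.700 = 3697.24.

3,697.24 million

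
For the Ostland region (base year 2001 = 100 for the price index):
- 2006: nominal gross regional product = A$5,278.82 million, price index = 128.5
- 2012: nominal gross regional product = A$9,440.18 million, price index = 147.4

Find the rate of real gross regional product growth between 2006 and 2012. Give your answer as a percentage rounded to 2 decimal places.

Deflate each year: 2006 → 5278.82/1.285 = 4108.03; 2012 → 9440.18/1.474 = 6404.46.
So real gross regional product changed by 6404.46/4108.03 − 1 = 0.5590, i.e. 55.90%.

55.90%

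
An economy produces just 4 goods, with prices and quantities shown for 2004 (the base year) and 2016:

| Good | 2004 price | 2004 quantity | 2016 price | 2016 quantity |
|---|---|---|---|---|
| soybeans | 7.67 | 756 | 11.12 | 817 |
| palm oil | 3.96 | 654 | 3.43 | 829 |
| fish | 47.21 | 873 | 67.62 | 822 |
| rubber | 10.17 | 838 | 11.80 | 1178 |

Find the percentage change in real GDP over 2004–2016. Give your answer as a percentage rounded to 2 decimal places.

Real GDP 2004 = Nominal GDP 2004 = 7.67·756 + 3.96·654 + 47.21·873 + 10.17·838 = 58125.15.
Real GDP 2016 (at 2004 prices) = 7.67·817 + 3.96·829 + 47.21·822 + 10.17·1178 = 60336.11.
Real growth = 60336.11/58125.15 − 1 = 0.0380.

3.80%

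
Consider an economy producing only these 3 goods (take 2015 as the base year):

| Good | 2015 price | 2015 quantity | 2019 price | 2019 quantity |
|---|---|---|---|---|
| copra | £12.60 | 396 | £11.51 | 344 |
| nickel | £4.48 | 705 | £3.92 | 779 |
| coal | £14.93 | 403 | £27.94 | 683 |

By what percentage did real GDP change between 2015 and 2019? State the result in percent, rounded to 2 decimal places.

Real GDP 2015 = Nominal GDP 2015 = 12.60·396 + 4.48·705 + 14.93·403 = 14164.79.
Real GDP 2019 (at 2015 prices) = 12.60·344 + 4.48·779 + 14.93·683 = 18021.51.
Real growth = 18021.51/14164.79 − 1 = 0.2723.

27.23%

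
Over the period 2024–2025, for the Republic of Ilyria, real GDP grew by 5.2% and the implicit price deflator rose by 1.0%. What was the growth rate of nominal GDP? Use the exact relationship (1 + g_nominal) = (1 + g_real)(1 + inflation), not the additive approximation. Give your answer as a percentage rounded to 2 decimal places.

6.25%

(1 + g_nom) = (1 + g_real)(1 + π) = 1.0520 × 1.0100 = 1.06252.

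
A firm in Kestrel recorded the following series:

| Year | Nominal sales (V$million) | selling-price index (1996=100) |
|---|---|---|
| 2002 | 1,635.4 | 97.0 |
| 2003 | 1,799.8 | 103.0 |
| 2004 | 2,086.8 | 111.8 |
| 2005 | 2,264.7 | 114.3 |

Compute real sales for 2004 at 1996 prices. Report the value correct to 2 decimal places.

V$1,866.55 million

Real sales 2004 = 2086.8 / 1.118 = 1866.55.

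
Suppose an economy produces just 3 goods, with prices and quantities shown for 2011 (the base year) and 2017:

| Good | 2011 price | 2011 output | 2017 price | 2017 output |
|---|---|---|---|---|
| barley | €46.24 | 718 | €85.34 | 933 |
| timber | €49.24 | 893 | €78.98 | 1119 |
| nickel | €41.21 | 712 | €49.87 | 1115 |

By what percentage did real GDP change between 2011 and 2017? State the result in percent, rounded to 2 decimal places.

Real GDP 2011 = Nominal GDP 2011 = 46.24·718 + 49.24·893 + 41.21·712 = 106513.16.
Real GDP 2017 (at 2011 prices) = 46.24·933 + 49.24·1119 + 41.21·1115 = 144190.63.
Real growth = 144190.63/106513.16 − 1 = 0.3537.

35.37%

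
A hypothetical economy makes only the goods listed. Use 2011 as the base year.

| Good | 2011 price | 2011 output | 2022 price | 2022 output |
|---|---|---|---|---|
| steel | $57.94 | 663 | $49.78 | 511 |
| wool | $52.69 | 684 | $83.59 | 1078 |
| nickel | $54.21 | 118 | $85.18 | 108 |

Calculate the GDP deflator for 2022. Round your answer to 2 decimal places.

135.21

Nominal GDP 2022 = 49.78·511 + 83.59·1078 + 85.18·108 = 124747.04.
Real GDP 2022 (at 2011 prices) = 57.94·511 + 52.69·1078 + 54.21·108 = 92261.84.
Deflator = Nominal/Real × 100 = 124747.04/92261.84 × 100 = 135.210.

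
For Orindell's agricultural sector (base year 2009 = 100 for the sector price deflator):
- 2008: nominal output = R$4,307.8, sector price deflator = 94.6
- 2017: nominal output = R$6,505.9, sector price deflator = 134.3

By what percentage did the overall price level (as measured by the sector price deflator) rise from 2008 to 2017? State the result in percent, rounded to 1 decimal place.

42.0%

Price-level change = 134.3 / 94.6 − 1 = 0.4197.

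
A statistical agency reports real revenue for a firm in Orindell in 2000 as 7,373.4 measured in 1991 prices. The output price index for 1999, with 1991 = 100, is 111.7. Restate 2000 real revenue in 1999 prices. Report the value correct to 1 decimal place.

8,236.1

Real revenue in 1999 prices = Real revenue in 1991 prices × (P_1999/P_1991) = 7373.4 × 1.117 = 8236.09.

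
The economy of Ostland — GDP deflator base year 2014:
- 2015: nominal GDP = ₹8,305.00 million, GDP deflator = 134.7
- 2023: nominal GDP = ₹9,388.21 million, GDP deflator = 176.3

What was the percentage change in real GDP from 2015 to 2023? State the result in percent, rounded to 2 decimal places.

-13.63%

Deflate each year: 2015 → 8305.00/1.347 = 6165.55; 2023 → 9388.21/1.763 = 5325.13.
So real GDP changed by 5325.13/6165.55 − 1 = -0.1363, i.e. -13.63%.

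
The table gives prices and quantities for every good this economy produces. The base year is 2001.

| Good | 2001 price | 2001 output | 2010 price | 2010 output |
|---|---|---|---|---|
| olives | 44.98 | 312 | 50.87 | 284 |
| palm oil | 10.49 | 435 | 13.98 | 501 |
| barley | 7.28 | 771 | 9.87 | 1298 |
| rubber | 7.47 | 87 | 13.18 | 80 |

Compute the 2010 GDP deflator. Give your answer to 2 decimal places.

Nominal GDP 2010 = 50.87·284 + 13.98·501 + 9.87·1298 + 13.18·80 = 35316.72.
Real GDP 2010 (at 2001 prices) = 44.98·284 + 10.49·501 + 7.28·1298 + 7.47·80 = 28076.85.
Deflator = Nominal/Real × 100 = 35316.72/28076.85 × 100 = 125.786.

125.79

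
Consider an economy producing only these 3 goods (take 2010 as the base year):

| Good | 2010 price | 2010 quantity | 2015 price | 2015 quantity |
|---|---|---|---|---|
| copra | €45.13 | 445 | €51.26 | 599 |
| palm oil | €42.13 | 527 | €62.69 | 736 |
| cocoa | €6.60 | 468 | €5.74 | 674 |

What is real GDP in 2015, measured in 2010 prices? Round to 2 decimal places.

€62488.95

Real GDP 2015 = Σ (p_2010 × q_2015) = 45.13·599 + 42.13·736 + 6.60·674 = 62488.95.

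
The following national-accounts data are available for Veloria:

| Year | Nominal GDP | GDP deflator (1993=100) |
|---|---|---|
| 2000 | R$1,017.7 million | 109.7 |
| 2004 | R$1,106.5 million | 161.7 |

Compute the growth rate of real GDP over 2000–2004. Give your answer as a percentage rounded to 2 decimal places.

-26.24%

Deflate each year: 2000 → 1017.7/1.097 = 927.71; 2004 → 1106.5/1.617 = 684.29.
So real GDP changed by 684.29/927.71 − 1 = -0.2624, i.e. -26.24%.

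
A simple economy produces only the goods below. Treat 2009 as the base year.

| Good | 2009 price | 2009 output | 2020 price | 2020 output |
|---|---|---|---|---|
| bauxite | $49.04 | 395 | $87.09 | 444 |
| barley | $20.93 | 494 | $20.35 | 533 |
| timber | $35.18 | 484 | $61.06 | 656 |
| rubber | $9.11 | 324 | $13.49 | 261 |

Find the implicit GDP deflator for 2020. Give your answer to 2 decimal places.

159.44

Nominal GDP 2020 = 87.09·444 + 20.35·533 + 61.06·656 + 13.49·261 = 93090.76.
Real GDP 2020 (at 2009 prices) = 49.04·444 + 20.93·533 + 35.18·656 + 9.11·261 = 58385.24.
Deflator = Nominal/Real × 100 = 93090.76/58385.24 × 100 = 159.442.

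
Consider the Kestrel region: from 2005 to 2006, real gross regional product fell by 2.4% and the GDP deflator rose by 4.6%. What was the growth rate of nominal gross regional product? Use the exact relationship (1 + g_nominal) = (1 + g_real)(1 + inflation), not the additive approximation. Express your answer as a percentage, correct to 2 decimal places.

(1 + g_nom) = (1 + g_real)(1 + π) = 0.9760 × 1.0460 = 1.02090.

2.09%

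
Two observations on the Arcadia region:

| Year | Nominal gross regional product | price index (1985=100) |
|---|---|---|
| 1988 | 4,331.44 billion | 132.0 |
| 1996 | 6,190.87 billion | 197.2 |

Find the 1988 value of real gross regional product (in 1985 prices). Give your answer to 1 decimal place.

Real gross regional product = Nominal / (price index/100) = 4331.44 / 1.320 = 3281.39.

3,281.4 billion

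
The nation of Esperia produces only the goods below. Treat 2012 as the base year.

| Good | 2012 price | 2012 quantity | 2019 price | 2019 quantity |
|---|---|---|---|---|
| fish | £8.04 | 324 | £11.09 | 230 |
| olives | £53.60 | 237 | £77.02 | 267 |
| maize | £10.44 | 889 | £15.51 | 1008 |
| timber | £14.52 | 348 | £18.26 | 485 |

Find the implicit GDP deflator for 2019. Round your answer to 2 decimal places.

Nominal GDP 2019 = 11.09·230 + 77.02·267 + 15.51·1008 + 18.26·485 = 47605.22.
Real GDP 2019 (at 2012 prices) = 8.04·230 + 53.60·267 + 10.44·1008 + 14.52·485 = 33726.12.
Deflator = Nominal/Real × 100 = 47605.22/33726.12 × 100 = 141.152.

141.15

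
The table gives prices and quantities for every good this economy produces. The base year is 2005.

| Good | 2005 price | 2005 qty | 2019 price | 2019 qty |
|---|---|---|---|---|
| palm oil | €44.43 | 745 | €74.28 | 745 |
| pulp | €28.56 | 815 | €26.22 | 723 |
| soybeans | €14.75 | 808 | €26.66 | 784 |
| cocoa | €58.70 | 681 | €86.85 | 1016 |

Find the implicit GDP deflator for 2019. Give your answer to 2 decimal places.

Nominal GDP 2019 = 74.28·745 + 26.22·723 + 26.66·784 + 86.85·1016 = 183436.70.
Real GDP 2019 (at 2005 prices) = 44.43·745 + 28.56·723 + 14.75·784 + 58.70·1016 = 124952.43.
Deflator = Nominal/Real × 100 = 183436.70/124952.43 × 100 = 146.805.

146.81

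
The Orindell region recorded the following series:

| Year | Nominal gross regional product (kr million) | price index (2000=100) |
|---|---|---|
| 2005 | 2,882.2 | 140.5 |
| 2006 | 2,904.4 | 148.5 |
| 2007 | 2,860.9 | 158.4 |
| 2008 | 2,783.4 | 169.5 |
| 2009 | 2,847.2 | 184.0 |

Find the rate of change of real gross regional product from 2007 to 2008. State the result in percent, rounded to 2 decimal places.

-9.08%

Real gross regional product 2007 = 2860.9/1.584 = 1806.12.
Real gross regional product 2008 = 2783.4/1.695 = 1642.12.
Change = 1642.12/1806.12 − 1 = -0.0908.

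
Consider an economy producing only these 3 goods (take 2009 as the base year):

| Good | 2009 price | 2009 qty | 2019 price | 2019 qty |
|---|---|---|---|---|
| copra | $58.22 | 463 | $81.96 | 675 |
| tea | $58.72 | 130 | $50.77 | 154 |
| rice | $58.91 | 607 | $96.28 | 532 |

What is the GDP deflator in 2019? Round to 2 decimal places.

Nominal GDP 2019 = 81.96·675 + 50.77·154 + 96.28·532 = 114362.54.
Real GDP 2019 (at 2009 prices) = 58.22·675 + 58.72·154 + 58.91·532 = 79681.50.
Deflator = Nominal/Real × 100 = 114362.54/79681.50 × 100 = 143.525.

143.52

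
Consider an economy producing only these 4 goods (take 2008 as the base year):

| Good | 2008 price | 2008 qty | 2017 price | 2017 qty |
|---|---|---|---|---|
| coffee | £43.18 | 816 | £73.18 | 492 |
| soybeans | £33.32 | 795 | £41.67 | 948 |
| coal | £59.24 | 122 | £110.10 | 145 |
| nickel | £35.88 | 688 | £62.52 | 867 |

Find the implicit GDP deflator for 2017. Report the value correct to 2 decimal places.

Nominal GDP 2017 = 73.18·492 + 41.67·948 + 110.10·145 + 62.52·867 = 145677.06.
Real GDP 2017 (at 2008 prices) = 43.18·492 + 33.32·948 + 59.24·145 + 35.88·867 = 92529.68.
Deflator = Nominal/Real × 100 = 145677.06/92529.68 × 100 = 157.438.

157.44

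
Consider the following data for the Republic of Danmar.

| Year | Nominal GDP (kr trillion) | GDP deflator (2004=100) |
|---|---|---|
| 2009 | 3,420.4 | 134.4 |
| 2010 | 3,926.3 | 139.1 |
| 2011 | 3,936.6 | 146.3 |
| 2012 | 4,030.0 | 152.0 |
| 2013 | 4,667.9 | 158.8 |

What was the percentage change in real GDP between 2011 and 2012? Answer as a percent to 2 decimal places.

-1.47%

Real GDP 2011 = 3936.6/1.463 = 2690.77.
Real GDP 2012 = 4030.0/1.520 = 2651.32.
Change = 2651.32/2690.77 − 1 = -0.0147.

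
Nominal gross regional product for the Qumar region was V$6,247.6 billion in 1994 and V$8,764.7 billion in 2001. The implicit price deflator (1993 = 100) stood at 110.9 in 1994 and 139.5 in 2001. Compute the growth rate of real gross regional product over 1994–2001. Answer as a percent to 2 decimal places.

11.53%

Real gross regional product 1994 = 6247.6 / 1.109 = 5633.54.
Real gross regional product 2001 = 8764.7 / 1.395 = 6282.94.
Real growth = 6282.94 / 5633.54 − 1 = 0.1153.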